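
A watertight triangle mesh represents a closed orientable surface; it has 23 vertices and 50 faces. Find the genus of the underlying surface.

Every face is a triangle, so 2E = 3·50 = 150, giving E = 75.
χ = V − E + F = 23 − 75 + 50 = -2.
For a closed orientable surface χ = 2 − 2g, so g = (2 − (-2))/2 = 2.

2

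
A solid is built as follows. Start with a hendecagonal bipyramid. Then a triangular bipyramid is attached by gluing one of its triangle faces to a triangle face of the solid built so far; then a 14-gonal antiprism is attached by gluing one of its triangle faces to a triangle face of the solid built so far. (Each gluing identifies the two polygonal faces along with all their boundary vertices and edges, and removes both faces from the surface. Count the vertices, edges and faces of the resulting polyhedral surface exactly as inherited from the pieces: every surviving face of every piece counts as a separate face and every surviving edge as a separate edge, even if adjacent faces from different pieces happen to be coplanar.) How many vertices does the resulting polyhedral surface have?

40

A hendecagonal bipyramid: V=13, E=33, F=22.
Attach a triangular bipyramid (V=5, E=9, F=6) along a 3-gon: merge 3 vertices and 3 edges, delete both glued faces → V=15, E=39, F=26.
Attach a 14-gonal antiprism (V=28, E=56, F=30) along a 3-gon: merge 3 vertices and 3 edges, delete both glued faces → V=40, E=92, F=54.
Check: V − E + F = 40 − 92 + 54 = 2.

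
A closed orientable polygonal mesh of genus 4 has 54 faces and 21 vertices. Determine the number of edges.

For a closed orientable surface of genus 4, χ = 2 − 2·4 = -6.
E = V + F − (-6) = 21 + 54 − (-6) = 81.

81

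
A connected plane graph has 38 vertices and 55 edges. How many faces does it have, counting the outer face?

Euler's formula for a connected plane graph: V − E + F = 2, so F = 2 − 38 + 55 = 19.

19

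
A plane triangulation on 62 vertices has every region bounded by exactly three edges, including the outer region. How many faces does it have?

In a plane triangulation 3F = 2E and V − E + F = 2, so F = 2V − 4 = 2·62 − 4 = 120.

120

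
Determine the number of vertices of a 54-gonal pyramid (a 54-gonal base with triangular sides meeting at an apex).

A pyramid on an n-gon base has one n-gon and n triangles: V = 54 + 1 = 55, E = 2·54 = 108, F = 54 + 1 = 55.

55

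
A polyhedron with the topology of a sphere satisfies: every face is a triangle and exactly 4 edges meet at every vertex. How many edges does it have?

12

Each face has 3 edges and each edge borders two faces, so 2E = 3F.
Each vertex has degree 4, so 4V = 2E and hence V = 3F/4.
Euler: V − E + F = 2 ⇒ (3F/4) − (3F/2) + F = 2.
Multiply by 8: (6 − 12 + 8)F = 16, i.e. 2F = 16.
So F = 8, E = 3·8/2 = 12, V = 3·8/4 = 6.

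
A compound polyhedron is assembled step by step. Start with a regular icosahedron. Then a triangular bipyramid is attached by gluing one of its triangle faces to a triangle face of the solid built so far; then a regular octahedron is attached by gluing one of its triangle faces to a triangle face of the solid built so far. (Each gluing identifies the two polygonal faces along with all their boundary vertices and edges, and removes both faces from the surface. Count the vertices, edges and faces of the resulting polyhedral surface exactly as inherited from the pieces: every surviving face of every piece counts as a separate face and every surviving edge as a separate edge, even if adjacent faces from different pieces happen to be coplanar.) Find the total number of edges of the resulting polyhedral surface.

A regular icosahedron: V=12, E=30, F=20.
Attach a triangular bipyramid (V=5, E=9, F=6) along a 3-gon: merge 3 vertices and 3 edges, delete both glued faces → V=14, E=36, F=24.
Attach a regular octahedron (V=6, E=12, F=8) along a 3-gon: merge 3 vertices and 3 edges, delete both glued faces → V=17, E=45, F=30.
Check: V − E + F = 17 − 45 + 30 = 2.

45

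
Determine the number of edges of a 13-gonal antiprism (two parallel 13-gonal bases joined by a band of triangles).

An antiprism on an n-gon has two n-gon caps and 2n triangles: V = 2·13 = 26, E = 4·13 = 52, F = 2·13 + 2 = 28.

52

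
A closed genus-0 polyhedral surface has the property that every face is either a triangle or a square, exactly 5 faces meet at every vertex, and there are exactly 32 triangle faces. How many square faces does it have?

6

Let x be the number of squares; then F = 32 + x.
Edge–face incidences: 2E = 3·32 + 4·x = 96 + 4x.
Every vertex has degree 5, so 5V = 2E.
Euler: V − E + F = 2 ⇒ (2E)/5 − E + (32 + x) = 2.
Multiply by 10: 2·(2E) − 5·(2E) + 10·(32 + x) = 20, i.e. 320 + 10x − 3·(96 + 4x) = 20.
Collecting terms: −2x + 32 = 20, so −2x = −12, so x = 6.
Then 2E = 96 + 4·6 = 120, so E = 60, V = 2E/5 = 24, F = 32 + 6 = 38.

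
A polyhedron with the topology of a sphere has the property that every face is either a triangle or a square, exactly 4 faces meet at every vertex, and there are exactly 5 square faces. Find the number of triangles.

Let x be the number of triangles; then F = 5 + x.
Edge–face incidences: 2E = 4·5 + 3·x = 20 + 3x.
Every vertex has degree 4, so 4V = 2E.
Euler: V − E + F = 2 ⇒ (2E)/4 − E + (5 + x) = 2.
Multiply by 8: 2·(2E) − 4·(2E) + 8·(5 + x) = 16, i.e. 40 + 8x − 2·(20 + 3x) = 16.
Collecting terms: 2x = 16, so x = 8.
Then 2E = 20 + 3·8 = 44, so E = 22, V = 2E/4 = 11, F = 5 + 8 = 13.

8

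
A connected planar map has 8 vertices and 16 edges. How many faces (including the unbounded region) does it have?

10

Euler's formula for a connected plane graph: V − E + F = 2, so F = 2 − 8 + 16 = 10.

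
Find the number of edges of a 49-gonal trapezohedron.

196

The n-trapezohedron (dual of the n-antiprism) has V = 2·49 + 2 = 100, E = 4·49 = 196, F = 2·49 = 98.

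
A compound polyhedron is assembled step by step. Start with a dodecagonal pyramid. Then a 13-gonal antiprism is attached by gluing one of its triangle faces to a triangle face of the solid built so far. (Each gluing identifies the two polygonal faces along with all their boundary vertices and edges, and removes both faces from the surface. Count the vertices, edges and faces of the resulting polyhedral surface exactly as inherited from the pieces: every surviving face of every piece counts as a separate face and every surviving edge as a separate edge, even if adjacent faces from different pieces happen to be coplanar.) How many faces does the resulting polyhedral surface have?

A dodecagonal pyramid: V=13, E=24, F=13.
Attach a 13-gonal antiprism (V=26, E=52, F=28) along a 3-gon: merge 3 vertices and 3 edges, delete both glued faces → V=36, E=73, F=39.
Check: V − E + F = 36 − 73 + 39 = 2.

39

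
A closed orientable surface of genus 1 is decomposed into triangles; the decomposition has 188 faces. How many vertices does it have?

94

χ = 2 − 2·1 = 0, and every face is a triangle so 3F = 2E.
E = 3·188/2 = 282. Then V = 0 + E − F = 0 + 282 − 188 = 94.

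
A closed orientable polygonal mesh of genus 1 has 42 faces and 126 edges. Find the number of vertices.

For a closed orientable surface of genus 1, χ = 2 − 2·1 = 0.
V = 0 + E − F = 0 + 126 − 42 = 84.

84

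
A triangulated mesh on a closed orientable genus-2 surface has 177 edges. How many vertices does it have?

χ = 2 − 2·2 = -2, and every face is a triangle so 3F = 2E.
F = 2E/3 = 118. Then V = -2 + E − F = -2 + 177 − 118 = 57.

57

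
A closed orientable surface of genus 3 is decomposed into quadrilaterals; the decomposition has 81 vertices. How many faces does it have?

85

χ = 2 − 2·3 = -4, and every face is a square so 4F = 2E.
V − E + F = -4 with E = 4F/2 gives 81 − (4/2 − 1)·F = -4, so F = 85 and E = 170.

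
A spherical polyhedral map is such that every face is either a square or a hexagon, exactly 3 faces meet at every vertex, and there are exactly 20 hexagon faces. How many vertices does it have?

48

Let x be the number of squares; then F = 20 + x.
Edge–face incidences: 2E = 6·20 + 4·x = 120 + 4x.
Every vertex has degree 3, so 3V = 2E.
Euler: V − E + F = 2 ⇒ (2E)/3 − E + (20 + x) = 2.
Multiply by 6: 2·(2E) − 3·(2E) + 6·(20 + x) = 12, i.e. 120 + 6x − (120 + 4x) = 12.
Collecting terms: 2x = 12, so x = 6.
Then 2E = 120 + 4·6 = 144, so E = 72, V = 2E/3 = 48, F = 20 + 6 = 26.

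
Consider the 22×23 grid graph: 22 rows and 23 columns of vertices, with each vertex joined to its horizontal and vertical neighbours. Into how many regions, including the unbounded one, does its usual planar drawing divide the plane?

The grid has V = 22·23 = 506 vertices and E = 22·22 + 23·21 = 967 edges.
F = 2 − V + E = 2 − 506 + 967 = 463.

463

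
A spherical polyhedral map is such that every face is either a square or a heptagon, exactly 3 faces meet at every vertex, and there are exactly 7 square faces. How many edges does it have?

21

Let x be the number of heptagons; then F = 7 + x.
Edge–face incidences: 2E = 4·7 + 7·x = 28 + 7x.
Every vertex has degree 3, so 3V = 2E.
Euler: V − E + F = 2 ⇒ (2E)/3 − E + (7 + x) = 2.
Multiply by 6: 2·(2E) − 3·(2E) + 6·(7 + x) = 12, i.e. 42 + 6x − (28 + 7x) = 12.
Collecting terms: −x + 14 = 12, so −x = −2, so x = 2.
Then 2E = 28 + 7·2 = 42, so E = 21, V = 2E/3 = 14, F = 7 + 2 = 9.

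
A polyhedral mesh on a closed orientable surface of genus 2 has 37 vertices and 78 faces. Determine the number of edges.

117

For a closed orientable surface of genus 2, χ = 2 − 2·2 = -2.
E = V + F − (-2) = 37 + 78 − (-2) = 117.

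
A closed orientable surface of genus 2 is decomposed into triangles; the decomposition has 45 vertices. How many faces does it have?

χ = 2 − 2·2 = -2, and every face is a triangle so 3F = 2E.
V − E + F = -2 with E = 3F/2 gives 45 − (3/2 − 1)·F = -2, so F = 94 and E = 141.

94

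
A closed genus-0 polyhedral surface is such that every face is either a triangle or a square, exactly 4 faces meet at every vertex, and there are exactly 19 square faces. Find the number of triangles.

8

Let x be the number of triangles; then F = 19 + x.
Edge–face incidences: 2E = 4·19 + 3·x = 76 + 3x.
Every vertex has degree 4, so 4V = 2E.
Euler: V − E + F = 2 ⇒ (2E)/4 − E + (19 + x) = 2.
Multiply by 8: 2·(2E) − 4·(2E) + 8·(19 + x) = 16, i.e. 152 + 8x − 2·(76 + 3x) = 16.
Collecting terms: 2x = 16, so x = 8.
Then 2E = 76 + 3·8 = 100, so E = 50, V = 2E/4 = 25, F = 19 + 8 = 27.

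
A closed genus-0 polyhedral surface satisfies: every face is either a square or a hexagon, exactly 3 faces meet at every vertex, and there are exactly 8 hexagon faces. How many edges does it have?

36

Let x be the number of squares; then F = 8 + x.
Edge–face incidences: 2E = 6·8 + 4·x = 48 + 4x.
Every vertex has degree 3, so 3V = 2E.
Euler: V − E + F = 2 ⇒ (2E)/3 − E + (8 + x) = 2.
Multiply by 6: 2·(2E) − 3·(2E) + 6·(8 + x) = 12, i.e. 48 + 6x − (48 + 4x) = 12.
Collecting terms: 2x = 12, so x = 6.
Then 2E = 48 + 4·6 = 72, so E = 36, V = 2E/3 = 24, F = 8 + 6 = 14.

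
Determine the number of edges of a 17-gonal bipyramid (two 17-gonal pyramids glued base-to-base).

A bipyramid over an n-gon has 2n triangular faces and n + 2 vertices: V = 17 + 2 = 19, E = 3·17 = 51, F = 2·17 = 34.
Check: V − E + F = 19 − 51 + 34 = 2.

51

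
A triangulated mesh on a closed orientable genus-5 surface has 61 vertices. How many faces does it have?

χ = 2 − 2·5 = -8, and every face is a triangle so 3F = 2E.
V − E + F = -8 with E = 3F/2 gives 61 − (3/2 − 1)·F = -8, so F = 138 and E = 207.

138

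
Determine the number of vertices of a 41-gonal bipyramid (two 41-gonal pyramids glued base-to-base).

43

A bipyramid over an n-gon has 2n triangular faces and n + 2 vertices: V = 41 + 2 = 43, E = 3·41 = 123, F = 2·41 = 82.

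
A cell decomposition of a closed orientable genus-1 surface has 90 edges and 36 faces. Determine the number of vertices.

54

For a closed orientable surface of genus 1, χ = 2 − 2·1 = 0.
V = 0 + E − F = 0 + 90 − 36 = 54.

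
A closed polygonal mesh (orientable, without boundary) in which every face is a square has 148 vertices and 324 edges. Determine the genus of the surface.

8

Every face is a square and each edge borders two faces, so 4F = 2·324, giving F = 162.
χ = V − E + F = 148 − 324 + 162 = -14.
For a closed orientable surface χ = 2 − 2g, so g = (2 − (-14))/2 = 8.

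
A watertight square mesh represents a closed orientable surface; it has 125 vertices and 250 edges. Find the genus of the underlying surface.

Every face is a square and each edge borders two faces, so 4F = 2·250, giving F = 125.
χ = V − E + F = 125 − 250 + 125 = 0.
For a closed orientable surface χ = 2 − 2g, so g = (2 − (0))/2 = 1.

1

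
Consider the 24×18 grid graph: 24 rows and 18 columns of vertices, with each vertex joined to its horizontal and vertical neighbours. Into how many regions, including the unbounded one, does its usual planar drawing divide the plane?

The grid has V = 24·18 = 432 vertices and E = 24·17 + 18·23 = 822 edges.
F = 2 − V + E = 2 − 432 + 822 = 392.

392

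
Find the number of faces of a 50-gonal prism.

52

A prism on an n-gon has two n-gon bases and n rectangular sides: V = 2·50 = 100, E = 3·50 = 150, F = 50 + 2 = 52.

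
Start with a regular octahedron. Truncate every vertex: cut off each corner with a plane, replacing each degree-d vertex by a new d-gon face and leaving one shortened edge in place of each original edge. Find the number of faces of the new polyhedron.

14

The base solid has V = 6, E = 12, F = 8.
Truncation replaces each original edge-end by a new vertex, so V′ = 2E = 24.
Each original edge survives, and each old vertex of degree d contributes d new edges; summing degrees gives Σd = 2E, so E′ = E + 2E = 3E = 36.
Each original face survives and each original vertex becomes one new face: F′ = F + V = 14.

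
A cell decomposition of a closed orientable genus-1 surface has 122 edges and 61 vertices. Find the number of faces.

61

For a closed orientable surface of genus 1, χ = 2 − 2·1 = 0.
F = 0 − V + E = 0 − 61 + 122 = 61.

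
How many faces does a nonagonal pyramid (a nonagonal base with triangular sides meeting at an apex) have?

10

A pyramid on an n-gon base has one n-gon and n triangles: V = 9 + 1 = 10, E = 2·9 = 18, F = 9 + 1 = 10.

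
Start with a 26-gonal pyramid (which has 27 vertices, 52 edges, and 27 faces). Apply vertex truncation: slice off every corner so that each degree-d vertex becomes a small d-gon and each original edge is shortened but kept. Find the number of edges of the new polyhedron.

156

Truncation replaces each original edge-end by a new vertex, so V′ = 2E = 104.
Each original edge survives, and each old vertex of degree d contributes d new edges; summing degrees gives Σd = 2E, so E′ = E + 2E = 3E = 156.
Each original face survives and each original vertex becomes one new face: F′ = F + V = 54.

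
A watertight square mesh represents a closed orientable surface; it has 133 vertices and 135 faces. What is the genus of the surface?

Every face is a square, so 2E = 4·135 = 540, giving E = 270.
χ = V − E + F = 133 − 270 + 135 = -2.
For a closed orientable surface χ = 2 − 2g, so g = (2 − (-2))/2 = 2.

2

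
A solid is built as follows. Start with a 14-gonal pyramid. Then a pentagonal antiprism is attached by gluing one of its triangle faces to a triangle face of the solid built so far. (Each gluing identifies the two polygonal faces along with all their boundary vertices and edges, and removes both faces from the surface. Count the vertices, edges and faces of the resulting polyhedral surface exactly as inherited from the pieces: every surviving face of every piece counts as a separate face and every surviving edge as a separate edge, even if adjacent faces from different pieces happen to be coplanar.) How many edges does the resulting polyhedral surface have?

45

A 14-gonal pyramid: V=15, E=28, F=15.
Attach a pentagonal antiprism (V=10, E=20, F=12) along a 3-gon: merge 3 vertices and 3 edges, delete both glued faces → V=22, E=45, F=25.
Check: V − E + F = 22 − 45 + 25 = 2.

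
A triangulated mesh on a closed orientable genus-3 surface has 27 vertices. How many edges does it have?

93

χ = 2 − 2·3 = -4, and every face is a triangle so 3F = 2E.
V − E + F = -4 with E = 3F/2 gives 27 − (3/2 − 1)·F = -4, so F = 62 and E = 93.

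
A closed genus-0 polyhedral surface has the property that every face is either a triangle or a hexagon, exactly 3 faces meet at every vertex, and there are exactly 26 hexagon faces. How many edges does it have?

Let x be the number of triangles; then F = 26 + x.
Edge–face incidences: 2E = 6·26 + 3·x = 156 + 3x.
Every vertex has degree 3, so 3V = 2E.
Euler: V − E + F = 2 ⇒ (2E)/3 − E + (26 + x) = 2.
Multiply by 6: 2·(2E) − 3·(2E) + 6·(26 + x) = 12, i.e. 156 + 6x − (156 + 3x) = 12.
Collecting terms: 3x = 12, so x = 4.
Then 2E = 156 + 3·4 = 168, so E = 84, V = 2E/3 = 56, F = 26 + 4 = 30.

84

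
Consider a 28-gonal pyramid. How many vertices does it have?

29

A pyramid on an n-gon base has one n-gon and n triangles: V = 28 + 1 = 29, E = 2·28 = 56, F = 28 + 1 = 29.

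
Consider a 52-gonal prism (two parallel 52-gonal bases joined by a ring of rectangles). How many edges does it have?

A prism on an n-gon has two n-gon bases and n rectangular sides: V = 2·52 = 104, E = 3·52 = 156, F = 52 + 2 = 54.

156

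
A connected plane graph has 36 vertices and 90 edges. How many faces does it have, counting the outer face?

56

Euler's formula for a connected plane graph: V − E + F = 2, so F = 2 − 36 + 90 = 56.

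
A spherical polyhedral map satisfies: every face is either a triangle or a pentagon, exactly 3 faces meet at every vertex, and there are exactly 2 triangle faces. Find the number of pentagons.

Let x be the number of pentagons; then F = 2 + x.
Edge–face incidences: 2E = 3·2 + 5·x = 6 + 5x.
Every vertex has degree 3, so 3V = 2E.
Euler: V − E + F = 2 ⇒ (2E)/3 − E + (2 + x) = 2.
Multiply by 6: 2·(2E) − 3·(2E) + 6·(2 + x) = 12, i.e. 12 + 6x − (6 + 5x) = 12.
Collecting terms: x + 6 = 12, so x = 6.
Then 2E = 6 + 5·6 = 36, so E = 18, V = 2E/3 = 12, F = 2 + 6 = 8.

6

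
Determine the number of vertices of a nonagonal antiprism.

An antiprism on an n-gon has two n-gon caps and 2n triangles: V = 2·9 = 18, E = 4·9 = 36, F = 2·9 + 2 = 20.

18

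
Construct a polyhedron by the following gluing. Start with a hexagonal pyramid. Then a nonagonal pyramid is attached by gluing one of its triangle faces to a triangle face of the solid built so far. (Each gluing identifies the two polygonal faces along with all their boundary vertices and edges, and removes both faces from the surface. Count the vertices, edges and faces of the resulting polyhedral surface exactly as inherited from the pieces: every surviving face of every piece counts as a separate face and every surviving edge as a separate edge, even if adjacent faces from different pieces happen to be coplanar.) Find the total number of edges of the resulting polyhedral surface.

A hexagonal pyramid: V=7, E=12, F=7.
Attach a nonagonal pyramid (V=10, E=18, F=10) along a 3-gon: merge 3 vertices and 3 edges, delete both glued faces → V=14, E=27, F=15.
Check: V − E + F = 14 − 27 + 15 = 2.

27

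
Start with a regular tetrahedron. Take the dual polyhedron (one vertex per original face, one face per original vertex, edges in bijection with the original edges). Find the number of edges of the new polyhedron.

The base solid has V = 4, E = 6, F = 4.
The dual swaps V and F and preserves E: V′ = F = 4, E′ = E = 6, F′ = V = 4.

6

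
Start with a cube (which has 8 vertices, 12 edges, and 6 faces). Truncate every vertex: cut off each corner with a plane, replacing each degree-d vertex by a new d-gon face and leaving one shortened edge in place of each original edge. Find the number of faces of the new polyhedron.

Truncation replaces each original edge-end by a new vertex, so V′ = 2E = 24.
Each original edge survives, and each old vertex of degree d contributes d new edges; summing degrees gives Σd = 2E, so E′ = E + 2E = 3E = 36.
Each original face survives and each original vertex becomes one new face: F′ = F + V = 14.

14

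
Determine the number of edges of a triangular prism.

9

A prism on an n-gon has two n-gon bases and n rectangular sides: V = 2·3 = 6, E = 3·3 = 9, F = 3 + 2 = 5.
Check: V − E + F = 6 − 9 + 5 = 2.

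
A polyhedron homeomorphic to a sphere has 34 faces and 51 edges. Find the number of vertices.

Here V − E + F = 2.
V = 2 + E − F = 2 + 51 − 34 = 19.

19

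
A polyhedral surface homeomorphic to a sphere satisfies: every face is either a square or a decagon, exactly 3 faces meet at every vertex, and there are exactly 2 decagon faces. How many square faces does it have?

Let x be the number of squares; then F = 2 + x.
Edge–face incidences: 2E = 10·2 + 4·x = 20 + 4x.
Every vertex has degree 3, so 3V = 2E.
Euler: V − E + F = 2 ⇒ (2E)/3 − E + (2 + x) = 2.
Multiply by 6: 2·(2E) − 3·(2E) + 6·(2 + x) = 12, i.e. 12 + 6x − (20 + 4x) = 12.
Collecting terms: 2x − 8 = 12, so 2x = 20, so x = 10.
Then 2E = 20 + 4·10 = 60, so E = 30, V = 2E/3 = 20, F = 2 + 10 = 12.

10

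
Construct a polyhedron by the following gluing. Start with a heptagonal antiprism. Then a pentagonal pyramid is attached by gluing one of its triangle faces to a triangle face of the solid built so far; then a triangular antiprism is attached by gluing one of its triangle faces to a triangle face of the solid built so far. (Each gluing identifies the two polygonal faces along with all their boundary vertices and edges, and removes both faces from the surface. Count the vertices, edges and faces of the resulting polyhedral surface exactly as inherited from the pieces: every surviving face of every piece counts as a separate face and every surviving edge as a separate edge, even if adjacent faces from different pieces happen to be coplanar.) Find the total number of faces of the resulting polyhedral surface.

A heptagonal antiprism: V=14, E=28, F=16.
Attach a pentagonal pyramid (V=6, E=10, F=6) along a 3-gon: merge 3 vertices and 3 edges, delete both glued faces → V=17, E=35, F=20.
Attach a triangular antiprism (V=6, E=12, F=8) along a 3-gon: merge 3 vertices and 3 edges, delete both glued faces → V=20, E=44, F=26.
Check: V − E + F = 20 − 44 + 26 = 2.

26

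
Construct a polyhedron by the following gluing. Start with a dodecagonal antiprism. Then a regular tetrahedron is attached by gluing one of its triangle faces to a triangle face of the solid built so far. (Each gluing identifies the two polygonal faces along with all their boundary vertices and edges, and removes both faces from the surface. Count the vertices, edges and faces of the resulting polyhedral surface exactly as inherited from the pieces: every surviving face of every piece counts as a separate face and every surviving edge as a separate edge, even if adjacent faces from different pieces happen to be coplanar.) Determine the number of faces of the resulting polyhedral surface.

28

A dodecagonal antiprism: V=24, E=48, F=26.
Attach a regular tetrahedron (V=4, E=6, F=4) along a 3-gon: merge 3 vertices and 3 edges, delete both glued faces → V=25, E=51, F=28.
Check: V − E + F = 25 − 51 + 28 = 2.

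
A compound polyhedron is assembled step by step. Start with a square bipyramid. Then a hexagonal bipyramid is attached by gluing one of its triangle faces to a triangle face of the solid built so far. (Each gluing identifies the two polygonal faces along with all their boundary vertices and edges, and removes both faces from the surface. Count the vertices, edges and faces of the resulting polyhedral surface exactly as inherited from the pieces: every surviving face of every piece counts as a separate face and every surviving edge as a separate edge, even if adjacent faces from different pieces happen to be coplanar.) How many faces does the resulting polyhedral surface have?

18

A square bipyramid: V=6, E=12, F=8.
Attach a hexagonal bipyramid (V=8, E=18, F=12) along a 3-gon: merge 3 vertices and 3 edges, delete both glued faces → V=11, E=27, F=18.
Check: V − E + F = 11 − 27 + 18 = 2.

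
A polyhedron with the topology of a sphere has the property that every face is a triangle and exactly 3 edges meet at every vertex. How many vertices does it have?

Each face has 3 edges and each edge borders two faces, so 2E = 3F.
Each vertex has degree 3, so 3V = 2E and hence V = 3F/3.
Euler: V − E + F = 2 ⇒ (3F/3) − (3F/2) + F = 2.
Multiply by 6: (6 − 9 + 6)F = 12, i.e. 3F = 12.
So F = 4, E = 3·4/2 = 6, V = 3·4/3 = 4.

4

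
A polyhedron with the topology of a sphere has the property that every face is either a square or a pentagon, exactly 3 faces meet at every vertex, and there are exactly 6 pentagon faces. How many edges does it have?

Let x be the number of squares; then F = 6 + x.
Edge–face incidences: 2E = 5·6 + 4·x = 30 + 4x.
Every vertex has degree 3, so 3V = 2E.
Euler: V − E + F = 2 ⇒ (2E)/3 − E + (6 + x) = 2.
Multiply by 6: 2·(2E) − 3·(2E) + 6·(6 + x) = 12, i.e. 36 + 6x − (30 + 4x) = 12.
Collecting terms: 2x + 6 = 12, so 2x = 6, so x = 3.
Then 2E = 30 + 4·3 = 42, so E = 21, V = 2E/3 = 14, F = 6 + 3 = 9.

21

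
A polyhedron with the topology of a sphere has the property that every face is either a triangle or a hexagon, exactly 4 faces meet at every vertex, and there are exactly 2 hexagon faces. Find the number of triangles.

12

Let x be the number of triangles; then F = 2 + x.
Edge–face incidences: 2E = 6·2 + 3·x = 12 + 3x.
Every vertex has degree 4, so 4V = 2E.
Euler: V − E + F = 2 ⇒ (2E)/4 − E + (2 + x) = 2.
Multiply by 8: 2·(2E) − 4·(2E) + 8·(2 + x) = 16, i.e. 16 + 8x − 2·(12 + 3x) = 16.
Collecting terms: 2x − 8 = 16, so 2x = 24, so x = 12.
Then 2E = 12 + 3·12 = 48, so E = 24, V = 2E/4 = 12, F = 2 + 12 = 14.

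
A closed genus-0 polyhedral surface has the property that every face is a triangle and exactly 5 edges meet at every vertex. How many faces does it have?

Each face has 3 edges and each edge borders two faces, so 2E = 3F.
Each vertex has degree 5, so 5V = 2E and hence V = 3F/5.
Euler: V − E + F = 2 ⇒ (3F/5) − (3F/2) + F = 2.
Multiply by 10: (6 − 15 + 10)F = 20, i.e. 1F = 20.
So F = 20, E = 3·20/2 = 30, V = 3·20/5 = 12.

20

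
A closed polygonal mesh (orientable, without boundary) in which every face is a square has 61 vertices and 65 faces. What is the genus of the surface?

3

Every face is a square, so 2E = 4·65 = 260, giving E = 130.
χ = V − E + F = 61 − 130 + 65 = -4.
For a closed orientable surface χ = 2 − 2g, so g = (2 − (-4))/2 = 3.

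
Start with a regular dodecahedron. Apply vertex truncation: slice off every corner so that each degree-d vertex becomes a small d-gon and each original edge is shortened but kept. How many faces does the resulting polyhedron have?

32

The base solid has V = 20, E = 30, F = 12.
Truncation replaces each original edge-end by a new vertex, so V′ = 2E = 60.
Each original edge survives, and each old vertex of degree d contributes d new edges; summing degrees gives Σd = 2E, so E′ = E + 2E = 3E = 90.
Each original face survives and each original vertex becomes one new face: F′ = F + V = 32.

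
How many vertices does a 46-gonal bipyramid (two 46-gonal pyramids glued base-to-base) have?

48

A bipyramid over an n-gon has 2n triangular faces and n + 2 vertices: V = 46 + 2 = 48, E = 3·46 = 138, F = 2·46 = 92.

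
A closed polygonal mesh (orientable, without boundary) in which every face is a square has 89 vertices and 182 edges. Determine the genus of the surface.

Every face is a square and each edge borders two faces, so 4F = 2·182, giving F = 91.
χ = V − E + F = 89 − 182 + 91 = -2.
For a closed orientable surface χ = 2 − 2g, so g = (2 − (-2))/2 = 2.

2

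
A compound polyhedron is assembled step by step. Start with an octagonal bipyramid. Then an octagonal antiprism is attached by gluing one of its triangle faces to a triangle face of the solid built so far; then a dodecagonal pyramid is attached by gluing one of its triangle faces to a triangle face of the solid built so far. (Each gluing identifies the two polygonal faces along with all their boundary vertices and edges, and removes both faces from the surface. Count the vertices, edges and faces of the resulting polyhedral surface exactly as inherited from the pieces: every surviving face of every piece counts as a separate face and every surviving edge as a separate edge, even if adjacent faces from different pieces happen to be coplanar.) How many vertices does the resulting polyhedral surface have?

An octagonal bipyramid: V=10, E=24, F=16.
Attach an octagonal antiprism (V=16, E=32, F=18) along a 3-gon: merge 3 vertices and 3 edges, delete both glued faces → V=23, E=53, F=32.
Attach a dodecagonal pyramid (V=13, E=24, F=13) along a 3-gon: merge 3 vertices and 3 edges, delete both glued faces → V=33, E=74, F=43.
Check: V − E + F = 33 − 74 + 43 = 2.

33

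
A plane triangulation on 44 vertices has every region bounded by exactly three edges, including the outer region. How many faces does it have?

In a plane triangulation 3F = 2E and V − E + F = 2, so F = 2V − 4 = 2·44 − 4 = 84.

84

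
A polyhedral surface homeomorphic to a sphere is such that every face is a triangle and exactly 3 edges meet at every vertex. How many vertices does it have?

4

Each face has 3 edges and each edge borders two faces, so 2E = 3F.
Each vertex has degree 3, so 3V = 2E and hence V = 3F/3.
Euler: V − E + F = 2 ⇒ (3F/3) − (3F/2) + F = 2.
Multiply by 6: (6 − 9 + 6)F = 12, i.e. 3F = 12.
So F = 4, E = 3·4/2 = 6, V = 3·4/3 = 4.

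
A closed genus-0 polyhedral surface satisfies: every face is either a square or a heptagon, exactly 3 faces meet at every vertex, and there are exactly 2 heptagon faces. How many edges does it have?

Let x be the number of squares; then F = 2 + x.
Edge–face incidences: 2E = 7·2 + 4·x = 14 + 4x.
Every vertex has degree 3, so 3V = 2E.
Euler: V − E + F = 2 ⇒ (2E)/3 − E + (2 + x) = 2.
Multiply by 6: 2·(2E) − 3·(2E) + 6·(2 + x) = 12, i.e. 12 + 6x − (14 + 4x) = 12.
Collecting terms: 2x − 2 = 12, so 2x = 14, so x = 7.
Then 2E = 14 + 4·7 = 42, so E = 21, V = 2E/3 = 14, F = 2 + 7 = 9.

21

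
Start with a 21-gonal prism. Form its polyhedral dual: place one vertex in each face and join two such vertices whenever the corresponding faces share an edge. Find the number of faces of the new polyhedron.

The base solid has V = 42, E = 63, F = 23.
The dual swaps V and F and preserves E: V′ = F = 23, E′ = E = 63, F′ = V = 42.

42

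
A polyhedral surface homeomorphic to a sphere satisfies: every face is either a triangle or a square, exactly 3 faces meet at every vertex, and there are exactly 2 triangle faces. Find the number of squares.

Let x be the number of squares; then F = 2 + x.
Edge–face incidences: 2E = 3·2 + 4·x = 6 + 4x.
Every vertex has degree 3, so 3V = 2E.
Euler: V − E + F = 2 ⇒ (2E)/3 − E + (2 + x) = 2.
Multiply by 6: 2·(2E) − 3·(2E) + 6·(2 + x) = 12, i.e. 12 + 6x − (6 + 4x) = 12.
Collecting terms: 2x + 6 = 12, so 2x = 6, so x = 3.
Then 2E = 6 + 4·3 = 18, so E = 9, V = 2E/3 = 6, F = 2 + 3 = 5.

3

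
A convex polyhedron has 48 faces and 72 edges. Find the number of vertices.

Here V − E + F = 2.
V = 2 + E − F = 2 + 72 − 48 = 26.

26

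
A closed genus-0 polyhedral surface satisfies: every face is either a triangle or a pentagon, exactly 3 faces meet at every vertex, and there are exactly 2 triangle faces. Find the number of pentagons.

6

Let x be the number of pentagons; then F = 2 + x.
Edge–face incidences: 2E = 3·2 + 5·x = 6 + 5x.
Every vertex has degree 3, so 3V = 2E.
Euler: V − E + F = 2 ⇒ (2E)/3 − E + (2 + x) = 2.
Multiply by 6: 2·(2E) − 3·(2E) + 6·(2 + x) = 12, i.e. 12 + 6x − (6 + 5x) = 12.
Collecting terms: x + 6 = 12, so x = 6.
Then 2E = 6 + 5·6 = 36, so E = 18, V = 2E/3 = 12, F = 2 + 6 = 8.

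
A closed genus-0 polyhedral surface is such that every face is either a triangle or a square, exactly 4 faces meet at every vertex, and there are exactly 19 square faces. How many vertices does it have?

Let x be the number of triangles; then F = 19 + x.
Edge–face incidences: 2E = 4·19 + 3·x = 76 + 3x.
Every vertex has degree 4, so 4V = 2E.
Euler: V − E + F = 2 ⇒ (2E)/4 − E + (19 + x) = 2.
Multiply by 8: 2·(2E) − 4·(2E) + 8·(19 + x) = 16, i.e. 152 + 8x − 2·(76 + 3x) = 16.
Collecting terms: 2x = 16, so x = 8.
Then 2E = 76 + 3·8 = 100, so E = 50, V = 2E/4 = 25, F = 19 + 8 = 27.

25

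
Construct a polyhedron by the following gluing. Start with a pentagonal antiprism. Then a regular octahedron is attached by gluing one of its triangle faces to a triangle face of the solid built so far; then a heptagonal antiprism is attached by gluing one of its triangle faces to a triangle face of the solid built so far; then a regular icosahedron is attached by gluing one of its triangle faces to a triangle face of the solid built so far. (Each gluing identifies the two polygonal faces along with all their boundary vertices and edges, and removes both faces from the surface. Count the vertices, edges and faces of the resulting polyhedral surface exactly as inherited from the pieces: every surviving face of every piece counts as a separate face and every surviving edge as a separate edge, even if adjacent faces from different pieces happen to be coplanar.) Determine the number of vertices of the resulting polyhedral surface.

A pentagonal antiprism: V=10, E=20, F=12.
Attach a regular octahedron (V=6, E=12, F=8) along a 3-gon: merge 3 vertices and 3 edges, delete both glued faces → V=13, E=29, F=18.
Attach a heptagonal antiprism (V=14, E=28, F=16) along a 3-gon: merge 3 vertices and 3 edges, delete both glued faces → V=24, E=54, F=32.
Attach a regular icosahedron (V=12, E=30, F=20) along a 3-gon: merge 3 vertices and 3 edges, delete both glued faces → V=33, E=81, F=50.
Check: V − E + F = 33 − 81 + 50 = 2.

33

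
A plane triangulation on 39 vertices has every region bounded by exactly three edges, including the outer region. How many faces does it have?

In a plane triangulation 3F = 2E and V − E + F = 2, so F = 2V − 4 = 2·39 − 4 = 74.

74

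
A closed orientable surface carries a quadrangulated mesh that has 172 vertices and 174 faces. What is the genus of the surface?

2

Every face is a square, so 2E = 4·174 = 696, giving E = 348.
χ = V − E + F = 172 − 348 + 174 = -2.
For a closed orientable surface χ = 2 − 2g, so g = (2 − (-2))/2 = 2.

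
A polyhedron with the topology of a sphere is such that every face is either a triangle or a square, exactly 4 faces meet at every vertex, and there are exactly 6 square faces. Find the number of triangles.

8

Let x be the number of triangles; then F = 6 + x.
Edge–face incidences: 2E = 4·6 + 3·x = 24 + 3x.
Every vertex has degree 4, so 4V = 2E.
Euler: V − E + F = 2 ⇒ (2E)/4 − E + (6 + x) = 2.
Multiply by 8: 2·(2E) − 4·(2E) + 8·(6 + x) = 16, i.e. 48 + 8x − 2·(24 + 3x) = 16.
Collecting terms: 2x = 16, so x = 8.
Then 2E = 24 + 3·8 = 48, so E = 24, V = 2E/4 = 12, F = 6 + 8 = 14.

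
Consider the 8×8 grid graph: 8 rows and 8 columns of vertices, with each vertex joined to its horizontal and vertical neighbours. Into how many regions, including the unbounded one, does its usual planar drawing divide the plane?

50

The grid has V = 8·8 = 64 vertices and E = 8·7 + 8·7 = 112 edges.
F = 2 − V + E = 2 − 64 + 112 = 50.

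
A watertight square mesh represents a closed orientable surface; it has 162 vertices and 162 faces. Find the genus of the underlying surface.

1

Every face is a square, so 2E = 4·162 = 648, giving E = 324.
χ = V − E + F = 162 − 324 + 162 = 0.
For a closed orientable surface χ = 2 − 2g, so g = (2 − (0))/2 = 1.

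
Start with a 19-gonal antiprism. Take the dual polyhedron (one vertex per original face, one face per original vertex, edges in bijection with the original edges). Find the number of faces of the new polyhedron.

38

The base solid has V = 38, E = 76, F = 40.
The dual swaps V and F and preserves E: V′ = F = 40, E′ = E = 76, F′ = V = 38.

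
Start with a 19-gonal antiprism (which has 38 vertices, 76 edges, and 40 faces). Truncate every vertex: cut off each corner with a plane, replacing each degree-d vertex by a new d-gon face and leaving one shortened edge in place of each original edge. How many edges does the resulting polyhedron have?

Truncation replaces each original edge-end by a new vertex, so V′ = 2E = 152.
Each original edge survives, and each old vertex of degree d contributes d new edges; summing degrees gives Σd = 2E, so E′ = E + 2E = 3E = 228.
Each original face survives and each original vertex becomes one new face: F′ = F + V = 78.

228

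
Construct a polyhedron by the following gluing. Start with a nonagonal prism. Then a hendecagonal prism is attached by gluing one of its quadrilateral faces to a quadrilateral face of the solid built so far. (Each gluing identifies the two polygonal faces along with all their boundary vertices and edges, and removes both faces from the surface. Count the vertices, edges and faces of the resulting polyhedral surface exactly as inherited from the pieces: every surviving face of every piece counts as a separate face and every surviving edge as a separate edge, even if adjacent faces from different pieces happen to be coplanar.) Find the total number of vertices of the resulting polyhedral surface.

36

A nonagonal prism: V=18, E=27, F=11.
Attach a hendecagonal prism (V=22, E=33, F=13) along a 4-gon: merge 4 vertices and 4 edges, delete both glued faces → V=36, E=56, F=22.
Check: V − E + F = 36 − 56 + 22 = 2.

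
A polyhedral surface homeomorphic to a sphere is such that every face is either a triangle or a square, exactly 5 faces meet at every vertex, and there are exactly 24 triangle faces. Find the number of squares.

Let x be the number of squares; then F = 24 + x.
Edge–face incidences: 2E = 3·24 + 4·x = 72 + 4x.
Every vertex has degree 5, so 5V = 2E.
Euler: V − E + F = 2 ⇒ (2E)/5 − E + (24 + x) = 2.
Multiply by 10: 2·(2E) − 5·(2E) + 10·(24 + x) = 20, i.e. 240 + 10x − 3·(72 + 4x) = 20.
Collecting terms: −2x + 24 = 20, so −2x = −4, so x = 2.
Then 2E = 72 + 4·2 = 80, so E = 40, V = 2E/5 = 16, F = 24 + 2 = 26.

2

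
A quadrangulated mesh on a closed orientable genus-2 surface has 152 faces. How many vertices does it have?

150

χ = 2 − 2·2 = -2, and every face is a square so 4F = 2E.
E = 4·152/2 = 304. Then V = -2 + E − F = -2 + 304 − 152 = 150.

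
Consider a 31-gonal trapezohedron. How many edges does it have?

124

The n-trapezohedron (dual of the n-antiprism) has V = 2·31 + 2 = 64, E = 4·31 = 124, F = 2·31 = 62.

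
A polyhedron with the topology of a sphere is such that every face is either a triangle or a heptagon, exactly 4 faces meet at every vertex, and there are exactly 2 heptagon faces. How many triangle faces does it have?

14

Let x be the number of triangles; then F = 2 + x.
Edge–face incidences: 2E = 7·2 + 3·x = 14 + 3x.
Every vertex has degree 4, so 4V = 2E.
Euler: V − E + F = 2 ⇒ (2E)/4 − E + (2 + x) = 2.
Multiply by 8: 2·(2E) − 4·(2E) + 8·(2 + x) = 16, i.e. 16 + 8x − 2·(14 + 3x) = 16.
Collecting terms: 2x − 12 = 16, so 2x = 28, so x = 14.
Then 2E = 14 + 3·14 = 56, so E = 28, V = 2E/4 = 14, F = 2 + 14 = 16.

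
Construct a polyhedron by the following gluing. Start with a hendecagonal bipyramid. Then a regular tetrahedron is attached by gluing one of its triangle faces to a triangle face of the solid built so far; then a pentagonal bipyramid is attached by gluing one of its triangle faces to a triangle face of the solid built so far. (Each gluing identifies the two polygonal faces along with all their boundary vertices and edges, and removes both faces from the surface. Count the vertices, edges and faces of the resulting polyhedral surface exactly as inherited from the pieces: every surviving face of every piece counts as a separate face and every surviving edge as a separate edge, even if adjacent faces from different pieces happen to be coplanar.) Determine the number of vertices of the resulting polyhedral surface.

18

A hendecagonal bipyramid: V=13, E=33, F=22.
Attach a regular tetrahedron (V=4, E=6, F=4) along a 3-gon: merge 3 vertices and 3 edges, delete both glued faces → V=14, E=36, F=24.
Attach a pentagonal bipyramid (V=7, E=15, F=10) along a 3-gon: merge 3 vertices and 3 edges, delete both glued faces → V=18, E=48, F=32.
Check: V − E + F = 18 − 48 + 32 = 2.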